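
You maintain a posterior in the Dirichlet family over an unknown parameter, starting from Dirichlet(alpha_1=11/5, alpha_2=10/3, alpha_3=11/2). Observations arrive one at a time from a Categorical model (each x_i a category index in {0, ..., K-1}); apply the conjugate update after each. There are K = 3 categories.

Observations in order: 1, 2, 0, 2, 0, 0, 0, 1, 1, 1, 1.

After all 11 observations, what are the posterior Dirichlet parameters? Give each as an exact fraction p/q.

obs 1: x=1 → posterior Dirichlet(11/5, 13/3, 11/2)
obs 2: x=2 → posterior Dirichlet(11/5, 13/3, 13/2)
obs 3: x=0 → posterior Dirichlet(16/5, 13/3, 13/2)
obs 4: x=2 → posterior Dirichlet(16/5, 13/3, 15/2)
obs 5: x=0 → posterior Dirichlet(21/5, 13/3, 15/2)
obs 6: x=0 → posterior Dirichlet(26/5, 13/3, 15/2)
obs 7: x=0 → posterior Dirichlet(31/5, 13/3, 15/2)
obs 8: x=1 → posterior Dirichlet(31/5, 16/3, 15/2)
obs 9: x=1 → posterior Dirichlet(31/5, 19/3, 15/2)
obs 10: x=1 → posterior Dirichlet(31/5, 22/3, 15/2)
obs 11: x=1 → posterior Dirichlet(31/5, 25/3, 15/2)

alpha_1=31/5, alpha_2=25/3, alpha_3=15/2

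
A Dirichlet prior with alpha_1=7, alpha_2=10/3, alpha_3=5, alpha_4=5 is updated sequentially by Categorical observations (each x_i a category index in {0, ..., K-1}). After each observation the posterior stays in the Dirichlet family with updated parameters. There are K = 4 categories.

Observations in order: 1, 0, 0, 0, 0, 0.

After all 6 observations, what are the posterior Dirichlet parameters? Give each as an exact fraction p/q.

obs 1: x=1 → posterior Dirichlet(7, 13/3, 5, 5)
obs 2: x=0 → posterior Dirichlet(8, 13/3, 5, 5)
obs 3: x=0 → posterior Dirichlet(9, 13/3, 5, 5)
obs 4: x=0 → posterior Dirichlet(10, 13/3, 5, 5)
obs 5: x=0 → posterior Dirichlet(11, 13/3, 5, 5)
obs 6: x=0 → posterior Dirichlet(12, 13/3, 5, 5)

alpha_1=12, alpha_2=13/3, alpha_3=5, alpha_4=5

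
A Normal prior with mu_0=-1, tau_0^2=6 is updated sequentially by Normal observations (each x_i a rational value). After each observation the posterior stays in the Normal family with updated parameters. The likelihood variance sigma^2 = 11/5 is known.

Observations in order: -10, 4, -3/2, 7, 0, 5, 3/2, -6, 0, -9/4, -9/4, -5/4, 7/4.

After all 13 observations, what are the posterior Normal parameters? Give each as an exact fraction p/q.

obs 1: x=-10 → posterior Normal(-311/41, 66/41)
obs 2: x=4 → posterior Normal(-191/71, 66/71)
obs 3: x=-3/2 → posterior Normal(-236/101, 66/101)
obs 4: x=7 → posterior Normal(-26/131, 66/131)
obs 5: x=0 → posterior Normal(-26/161, 66/161)
obs 6: x=5 → posterior Normal(124/191, 66/191)
obs 7: x=3/2 → posterior Normal(13/17, 66/221)
obs 8: x=-6 → posterior Normal(-11/251, 66/251)
obs 9: x=0 → posterior Normal(-11/281, 66/281)
obs 10: x=-9/4 → posterior Normal(-157/622, 66/311)
obs 11: x=-9/4 → posterior Normal(-146/341, 6/31)
obs 12: x=-5/4 → posterior Normal(-367/742, 66/371)
obs 13: x=7/4 → posterior Normal(-131/401, 66/401)

mu_0=-131/401, tau_0^2=66/401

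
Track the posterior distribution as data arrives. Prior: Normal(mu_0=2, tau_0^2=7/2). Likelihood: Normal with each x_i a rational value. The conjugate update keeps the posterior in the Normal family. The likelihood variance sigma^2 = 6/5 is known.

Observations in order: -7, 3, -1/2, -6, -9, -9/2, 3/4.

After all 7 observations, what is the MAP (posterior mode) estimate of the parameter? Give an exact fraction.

obs 1: x=-7 → posterior Normal(-221/47, 42/47)
obs 2: x=3 → posterior Normal(-58/41, 21/41)
obs 3: x=-1/2 → posterior Normal(-89/78, 14/39)
obs 4: x=-6 → posterior Normal(-687/304, 21/76)
obs 5: x=-9 → posterior Normal(-1317/374, 42/187)
obs 6: x=-9/2 → posterior Normal(-136/37, 7/37)
obs 7: x=3/4 → posterior Normal(-3159/1028, 42/257)

-3159/1028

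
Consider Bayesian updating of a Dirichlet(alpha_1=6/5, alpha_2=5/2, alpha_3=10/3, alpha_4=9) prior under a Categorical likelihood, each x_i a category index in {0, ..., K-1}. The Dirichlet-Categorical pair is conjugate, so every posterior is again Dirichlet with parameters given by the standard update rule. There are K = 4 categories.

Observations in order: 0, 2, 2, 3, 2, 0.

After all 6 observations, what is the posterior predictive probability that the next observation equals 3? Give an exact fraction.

obs 1: x=0 → posterior Dirichlet(11/5, 5/2, 10/3, 9)
obs 2: x=2 → posterior Dirichlet(11/5, 5/2, 13/3, 9)
obs 3: x=2 → posterior Dirichlet(11/5, 5/2, 16/3, 9)
obs 4: x=3 → posterior Dirichlet(11/5, 5/2, 16/3, 10)
obs 5: x=2 → posterior Dirichlet(11/5, 5/2, 19/3, 10)
obs 6: x=0 → posterior Dirichlet(16/5, 5/2, 19/3, 10)

300/661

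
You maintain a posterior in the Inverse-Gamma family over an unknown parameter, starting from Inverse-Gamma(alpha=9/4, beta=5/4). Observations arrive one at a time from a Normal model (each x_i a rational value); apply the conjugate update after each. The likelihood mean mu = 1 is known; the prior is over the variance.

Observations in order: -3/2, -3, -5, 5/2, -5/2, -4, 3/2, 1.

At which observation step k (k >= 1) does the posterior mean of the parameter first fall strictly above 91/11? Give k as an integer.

k = 3

obs 1: x=-3/2 → posterior Inverse-Gamma(11/4, 35/8)
obs 2: x=-3 → posterior Inverse-Gamma(13/4, 99/8)
obs 3: x=-5 → posterior Inverse-Gamma(15/4, 243/8)
obs 4: x=5/2 → posterior Inverse-Gamma(17/4, 63/2)
obs 5: x=-5/2 → posterior Inverse-Gamma(19/4, 301/8)
obs 6: x=-4 → posterior Inverse-Gamma(21/4, 401/8)
obs 7: x=3/2 → posterior Inverse-Gamma(23/4, 201/4)
obs 8: x=1 → posterior Inverse-Gamma(25/4, 201/4)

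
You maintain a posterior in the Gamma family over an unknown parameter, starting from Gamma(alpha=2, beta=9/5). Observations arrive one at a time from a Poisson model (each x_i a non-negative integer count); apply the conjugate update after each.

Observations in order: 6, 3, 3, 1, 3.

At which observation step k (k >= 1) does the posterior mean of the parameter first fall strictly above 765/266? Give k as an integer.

k = 2

obs 1: x=6 → posterior Gamma(8, 14/5)
obs 2: x=3 → posterior Gamma(11, 19/5)
obs 3: x=3 → posterior Gamma(14, 24/5)
obs 4: x=1 → posterior Gamma(15, 29/5)
obs 5: x=3 → posterior Gamma(18, 34/5)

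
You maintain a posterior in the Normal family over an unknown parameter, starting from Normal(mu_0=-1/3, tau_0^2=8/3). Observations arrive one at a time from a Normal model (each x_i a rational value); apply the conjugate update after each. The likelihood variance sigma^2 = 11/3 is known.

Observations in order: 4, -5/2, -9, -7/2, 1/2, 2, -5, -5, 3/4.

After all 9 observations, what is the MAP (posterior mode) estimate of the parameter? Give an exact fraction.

-437/249

obs 1: x=4 → posterior Normal(85/57, 88/57)
obs 2: x=-5/2 → posterior Normal(25/81, 88/81)
obs 3: x=-9 → posterior Normal(-191/105, 88/105)
obs 4: x=-7/2 → posterior Normal(-275/129, 88/129)
obs 5: x=1/2 → posterior Normal(-263/153, 88/153)
obs 6: x=2 → posterior Normal(-215/177, 88/177)
obs 7: x=-5 → posterior Normal(-5/3, 88/201)
obs 8: x=-5 → posterior Normal(-91/45, 88/225)
obs 9: x=3/4 → posterior Normal(-437/249, 88/249)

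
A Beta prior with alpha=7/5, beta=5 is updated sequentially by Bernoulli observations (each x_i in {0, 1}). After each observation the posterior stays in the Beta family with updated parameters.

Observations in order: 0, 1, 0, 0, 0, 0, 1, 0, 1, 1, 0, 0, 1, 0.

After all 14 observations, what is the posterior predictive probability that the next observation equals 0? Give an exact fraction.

35/51

obs 1: x=0 → posterior Beta(7/5, 6)
obs 2: x=1 → posterior Beta(12/5, 6)
obs 3: x=0 → posterior Beta(12/5, 7)
obs 4: x=0 → posterior Beta(12/5, 8)
obs 5: x=0 → posterior Beta(12/5, 9)
obs 6: x=0 → posterior Beta(12/5, 10)
obs 7: x=1 → posterior Beta(17/5, 10)
obs 8: x=0 → posterior Beta(17/5, 11)
obs 9: x=1 → posterior Beta(22/5, 11)
obs 10: x=1 → posterior Beta(27/5, 11)
obs 11: x=0 → posterior Beta(27/5, 12)
obs 12: x=0 → posterior Beta(27/5, 13)
obs 13: x=1 → posterior Beta(32/5, 13)
obs 14: x=0 → posterior Beta(32/5, 14)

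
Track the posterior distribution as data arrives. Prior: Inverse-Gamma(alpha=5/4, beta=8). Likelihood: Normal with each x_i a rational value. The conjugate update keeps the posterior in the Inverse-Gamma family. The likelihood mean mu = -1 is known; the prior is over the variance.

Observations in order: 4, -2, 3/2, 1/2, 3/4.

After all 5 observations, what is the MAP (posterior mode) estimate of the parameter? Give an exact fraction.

obs 1: x=4 → posterior Inverse-Gamma(7/4, 41/2)
obs 2: x=-2 → posterior Inverse-Gamma(9/4, 21)
obs 3: x=3/2 → posterior Inverse-Gamma(11/4, 193/8)
obs 4: x=1/2 → posterior Inverse-Gamma(13/4, 101/4)
obs 5: x=3/4 → posterior Inverse-Gamma(15/4, 857/32)

857/152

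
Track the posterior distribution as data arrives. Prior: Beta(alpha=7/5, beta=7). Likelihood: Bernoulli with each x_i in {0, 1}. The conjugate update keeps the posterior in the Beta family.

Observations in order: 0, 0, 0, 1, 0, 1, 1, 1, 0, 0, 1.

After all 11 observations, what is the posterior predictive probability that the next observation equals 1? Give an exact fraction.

32/97

obs 1: x=0 → posterior Beta(7/5, 8)
obs 2: x=0 → posterior Beta(7/5, 9)
obs 3: x=0 → posterior Beta(7/5, 10)
obs 4: x=1 → posterior Beta(12/5, 10)
obs 5: x=0 → posterior Beta(12/5, 11)
obs 6: x=1 → posterior Beta(17/5, 11)
obs 7: x=1 → posterior Beta(22/5, 11)
obs 8: x=1 → posterior Beta(27/5, 11)
obs 9: x=0 → posterior Beta(27/5, 12)
obs 10: x=0 → posterior Beta(27/5, 13)
obs 11: x=1 → posterior Beta(32/5, 13)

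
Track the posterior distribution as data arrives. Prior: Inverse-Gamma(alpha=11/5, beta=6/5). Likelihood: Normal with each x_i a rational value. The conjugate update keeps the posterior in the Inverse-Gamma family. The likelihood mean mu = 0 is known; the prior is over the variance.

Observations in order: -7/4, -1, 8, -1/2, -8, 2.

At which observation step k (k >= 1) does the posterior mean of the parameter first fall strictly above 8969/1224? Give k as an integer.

obs 1: x=-7/4 → posterior Inverse-Gamma(27/10, 437/160)
obs 2: x=-1 → posterior Inverse-Gamma(16/5, 517/160)
obs 3: x=8 → posterior Inverse-Gamma(37/10, 5637/160)
obs 4: x=-1/2 → posterior Inverse-Gamma(21/5, 5657/160)
obs 5: x=-8 → posterior Inverse-Gamma(47/10, 10777/160)
obs 6: x=2 → posterior Inverse-Gamma(26/5, 11097/160)

k = 3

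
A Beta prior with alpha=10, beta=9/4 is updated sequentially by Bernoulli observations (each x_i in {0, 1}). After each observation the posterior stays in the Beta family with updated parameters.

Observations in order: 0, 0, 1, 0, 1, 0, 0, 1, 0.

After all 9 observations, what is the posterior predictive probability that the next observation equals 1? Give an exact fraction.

52/85

obs 1: x=0 → posterior Beta(10, 13/4)
obs 2: x=0 → posterior Beta(10, 17/4)
obs 3: x=1 → posterior Beta(11, 17/4)
obs 4: x=0 → posterior Beta(11, 21/4)
obs 5: x=1 → posterior Beta(12, 21/4)
obs 6: x=0 → posterior Beta(12, 25/4)
obs 7: x=0 → posterior Beta(12, 29/4)
obs 8: x=1 → posterior Beta(13, 29/4)
obs 9: x=0 → posterior Beta(13, 33/4)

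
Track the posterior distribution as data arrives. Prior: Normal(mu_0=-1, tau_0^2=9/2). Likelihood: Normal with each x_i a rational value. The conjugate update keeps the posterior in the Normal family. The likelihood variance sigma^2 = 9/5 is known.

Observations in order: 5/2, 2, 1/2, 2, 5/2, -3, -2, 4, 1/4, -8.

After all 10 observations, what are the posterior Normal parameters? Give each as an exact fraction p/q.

mu_0=7/208, tau_0^2=9/52

obs 1: x=5/2 → posterior Normal(3/2, 9/7)
obs 2: x=2 → posterior Normal(41/24, 3/4)
obs 3: x=1/2 → posterior Normal(23/17, 9/17)
obs 4: x=2 → posterior Normal(3/2, 9/22)
obs 5: x=5/2 → posterior Normal(91/54, 1/3)
obs 6: x=-3 → posterior Normal(61/64, 9/32)
obs 7: x=-2 → posterior Normal(41/74, 9/37)
obs 8: x=4 → posterior Normal(27/28, 3/14)
obs 9: x=1/4 → posterior Normal(167/188, 9/47)
obs 10: x=-8 → posterior Normal(7/208, 9/52)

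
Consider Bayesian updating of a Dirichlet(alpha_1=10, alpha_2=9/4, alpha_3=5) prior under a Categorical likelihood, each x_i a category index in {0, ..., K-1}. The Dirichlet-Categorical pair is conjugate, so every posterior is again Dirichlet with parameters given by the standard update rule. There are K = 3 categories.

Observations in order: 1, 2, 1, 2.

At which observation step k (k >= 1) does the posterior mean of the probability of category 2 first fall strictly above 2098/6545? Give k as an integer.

obs 1: x=1 → posterior Dirichlet(10, 13/4, 5)
obs 2: x=2 → posterior Dirichlet(10, 13/4, 6)
obs 3: x=1 → posterior Dirichlet(10, 17/4, 6)
obs 4: x=2 → posterior Dirichlet(10, 17/4, 7)

k = 4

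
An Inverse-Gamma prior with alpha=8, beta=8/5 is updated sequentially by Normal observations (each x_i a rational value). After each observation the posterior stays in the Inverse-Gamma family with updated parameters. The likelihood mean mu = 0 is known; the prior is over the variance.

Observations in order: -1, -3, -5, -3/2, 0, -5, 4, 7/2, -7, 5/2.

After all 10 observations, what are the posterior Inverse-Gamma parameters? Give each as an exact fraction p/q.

alpha=13, beta=2979/40

obs 1: x=-1 → posterior Inverse-Gamma(17/2, 21/10)
obs 2: x=-3 → posterior Inverse-Gamma(9, 33/5)
obs 3: x=-5 → posterior Inverse-Gamma(19/2, 191/10)
obs 4: x=-3/2 → posterior Inverse-Gamma(10, 809/40)
obs 5: x=0 → posterior Inverse-Gamma(21/2, 809/40)
obs 6: x=-5 → posterior Inverse-Gamma(11, 1309/40)
obs 7: x=4 → posterior Inverse-Gamma(23/2, 1629/40)
obs 8: x=7/2 → posterior Inverse-Gamma(12, 937/20)
obs 9: x=-7 → posterior Inverse-Gamma(25/2, 1427/20)
obs 10: x=5/2 → posterior Inverse-Gamma(13, 2979/40)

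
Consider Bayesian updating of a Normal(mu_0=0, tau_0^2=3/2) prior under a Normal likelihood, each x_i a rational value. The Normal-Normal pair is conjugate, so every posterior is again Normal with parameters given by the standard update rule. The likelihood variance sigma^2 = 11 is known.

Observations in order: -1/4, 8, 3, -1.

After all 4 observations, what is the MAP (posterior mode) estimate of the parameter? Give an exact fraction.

117/136

obs 1: x=-1/4 → posterior Normal(-3/100, 33/25)
obs 2: x=8 → posterior Normal(93/112, 33/28)
obs 3: x=3 → posterior Normal(129/124, 33/31)
obs 4: x=-1 → posterior Normal(117/136, 33/34)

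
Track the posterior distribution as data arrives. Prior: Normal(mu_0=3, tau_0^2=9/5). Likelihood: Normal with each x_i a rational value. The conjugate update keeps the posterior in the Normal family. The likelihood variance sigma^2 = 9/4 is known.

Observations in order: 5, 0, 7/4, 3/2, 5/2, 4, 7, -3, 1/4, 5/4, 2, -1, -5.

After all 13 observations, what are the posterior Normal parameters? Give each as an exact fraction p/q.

obs 1: x=5 → posterior Normal(35/9, 1)
obs 2: x=0 → posterior Normal(35/13, 9/13)
obs 3: x=7/4 → posterior Normal(42/17, 9/17)
obs 4: x=3/2 → posterior Normal(16/7, 3/7)
obs 5: x=5/2 → posterior Normal(58/25, 9/25)
obs 6: x=4 → posterior Normal(74/29, 9/29)
obs 7: x=7 → posterior Normal(34/11, 3/11)
obs 8: x=-3 → posterior Normal(90/37, 9/37)
obs 9: x=1/4 → posterior Normal(91/41, 9/41)
obs 10: x=5/4 → posterior Normal(32/15, 1/5)
obs 11: x=2 → posterior Normal(104/49, 9/49)
obs 12: x=-1 → posterior Normal(100/53, 9/53)
obs 13: x=-5 → posterior Normal(80/57, 3/19)

mu_0=80/57, tau_0^2=3/19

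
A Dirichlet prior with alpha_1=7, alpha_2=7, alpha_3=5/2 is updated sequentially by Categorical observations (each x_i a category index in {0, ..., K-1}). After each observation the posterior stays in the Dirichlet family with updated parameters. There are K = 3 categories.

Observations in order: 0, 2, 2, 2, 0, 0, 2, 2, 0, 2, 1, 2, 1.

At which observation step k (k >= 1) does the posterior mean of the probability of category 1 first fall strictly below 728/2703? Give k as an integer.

k = 10

obs 1: x=0 → posterior Dirichlet(8, 7, 5/2)
obs 2: x=2 → posterior Dirichlet(8, 7, 7/2)
obs 3: x=2 → posterior Dirichlet(8, 7, 9/2)
obs 4: x=2 → posterior Dirichlet(8, 7, 11/2)
obs 5: x=0 → posterior Dirichlet(9, 7, 11/2)
obs 6: x=0 → posterior Dirichlet(10, 7, 11/2)
obs 7: x=2 → posterior Dirichlet(10, 7, 13/2)
obs 8: x=2 → posterior Dirichlet(10, 7, 15/2)
obs 9: x=0 → posterior Dirichlet(11, 7, 15/2)
obs 10: x=2 → posterior Dirichlet(11, 7, 17/2)
obs 11: x=1 → posterior Dirichlet(11, 8, 17/2)
obs 12: x=2 → posterior Dirichlet(11, 8, 19/2)
obs 13: x=1 → posterior Dirichlet(11, 9, 19/2)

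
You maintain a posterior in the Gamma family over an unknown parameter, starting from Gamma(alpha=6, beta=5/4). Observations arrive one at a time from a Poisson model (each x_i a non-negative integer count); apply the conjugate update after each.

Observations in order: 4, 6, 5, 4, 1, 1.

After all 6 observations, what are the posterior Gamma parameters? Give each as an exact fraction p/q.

alpha=27, beta=29/4

obs 1: x=4 → posterior Gamma(10, 9/4)
obs 2: x=6 → posterior Gamma(16, 13/4)
obs 3: x=5 → posterior Gamma(21, 17/4)
obs 4: x=4 → posterior Gamma(25, 21/4)
obs 5: x=1 → posterior Gamma(26, 25/4)
obs 6: x=1 → posterior Gamma(27, 29/4)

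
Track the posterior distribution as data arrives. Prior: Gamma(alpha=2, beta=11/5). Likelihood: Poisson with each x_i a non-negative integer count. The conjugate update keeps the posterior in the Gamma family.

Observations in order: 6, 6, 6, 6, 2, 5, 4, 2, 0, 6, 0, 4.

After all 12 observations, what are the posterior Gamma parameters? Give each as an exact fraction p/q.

obs 1: x=6 → posterior Gamma(8, 16/5)
obs 2: x=6 → posterior Gamma(14, 21/5)
obs 3: x=6 → posterior Gamma(20, 26/5)
obs 4: x=6 → posterior Gamma(26, 31/5)
obs 5: x=2 → posterior Gamma(28, 36/5)
obs 6: x=5 → posterior Gamma(33, 41/5)
obs 7: x=4 → posterior Gamma(37, 46/5)
obs 8: x=2 → posterior Gamma(39, 51/5)
obs 9: x=0 → posterior Gamma(39, 56/5)
obs 10: x=6 → posterior Gamma(45, 61/5)
obs 11: x=0 → posterior Gamma(45, 66/5)
obs 12: x=4 → posterior Gamma(49, 71/5)

alpha=49, beta=71/5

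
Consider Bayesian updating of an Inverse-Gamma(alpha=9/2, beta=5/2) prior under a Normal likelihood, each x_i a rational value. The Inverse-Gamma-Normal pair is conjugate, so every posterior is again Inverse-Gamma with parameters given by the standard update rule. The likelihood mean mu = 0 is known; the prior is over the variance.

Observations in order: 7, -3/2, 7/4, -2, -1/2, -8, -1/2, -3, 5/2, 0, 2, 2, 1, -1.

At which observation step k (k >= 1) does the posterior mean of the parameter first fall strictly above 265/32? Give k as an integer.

k = 6

obs 1: x=7 → posterior Inverse-Gamma(5, 27)
obs 2: x=-3/2 → posterior Inverse-Gamma(11/2, 225/8)
obs 3: x=7/4 → posterior Inverse-Gamma(6, 949/32)
obs 4: x=-2 → posterior Inverse-Gamma(13/2, 1013/32)
obs 5: x=-1/2 → posterior Inverse-Gamma(7, 1017/32)
obs 6: x=-8 → posterior Inverse-Gamma(15/2, 2041/32)
obs 7: x=-1/2 → posterior Inverse-Gamma(8, 2045/32)
obs 8: x=-3 → posterior Inverse-Gamma(17/2, 2189/32)
obs 9: x=5/2 → posterior Inverse-Gamma(9, 2289/32)
obs 10: x=0 → posterior Inverse-Gamma(19/2, 2289/32)
obs 11: x=2 → posterior Inverse-Gamma(10, 2353/32)
obs 12: x=2 → posterior Inverse-Gamma(21/2, 2417/32)
obs 13: x=1 → posterior Inverse-Gamma(11, 2433/32)
obs 14: x=-1 → posterior Inverse-Gamma(23/2, 2449/32)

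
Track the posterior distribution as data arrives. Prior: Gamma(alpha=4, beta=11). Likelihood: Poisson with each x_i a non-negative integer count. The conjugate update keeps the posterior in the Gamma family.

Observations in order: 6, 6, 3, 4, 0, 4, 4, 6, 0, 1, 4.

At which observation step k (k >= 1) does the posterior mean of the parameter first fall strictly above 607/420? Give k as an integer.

k = 4

obs 1: x=6 → posterior Gamma(10, 12)
obs 2: x=6 → posterior Gamma(16, 13)
obs 3: x=3 → posterior Gamma(19, 14)
obs 4: x=4 → posterior Gamma(23, 15)
obs 5: x=0 → posterior Gamma(23, 16)
obs 6: x=4 → posterior Gamma(27, 17)
obs 7: x=4 → posterior Gamma(31, 18)
obs 8: x=6 → posterior Gamma(37, 19)
obs 9: x=0 → posterior Gamma(37, 20)
obs 10: x=1 → posterior Gamma(38, 21)
obs 11: x=4 → posterior Gamma(42, 22)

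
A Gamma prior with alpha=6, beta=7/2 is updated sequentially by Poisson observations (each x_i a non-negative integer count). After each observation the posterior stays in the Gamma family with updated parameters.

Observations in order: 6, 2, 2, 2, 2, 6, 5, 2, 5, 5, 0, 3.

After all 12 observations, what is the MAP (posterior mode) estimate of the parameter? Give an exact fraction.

90/31

obs 1: x=6 → posterior Gamma(12, 9/2)
obs 2: x=2 → posterior Gamma(14, 11/2)
obs 3: x=2 → posterior Gamma(16, 13/2)
obs 4: x=2 → posterior Gamma(18, 15/2)
obs 5: x=2 → posterior Gamma(20, 17/2)
obs 6: x=6 → posterior Gamma(26, 19/2)
obs 7: x=5 → posterior Gamma(31, 21/2)
obs 8: x=2 → posterior Gamma(33, 23/2)
obs 9: x=5 → posterior Gamma(38, 25/2)
obs 10: x=5 → posterior Gamma(43, 27/2)
obs 11: x=0 → posterior Gamma(43, 29/2)
obs 12: x=3 → posterior Gamma(46, 31/2)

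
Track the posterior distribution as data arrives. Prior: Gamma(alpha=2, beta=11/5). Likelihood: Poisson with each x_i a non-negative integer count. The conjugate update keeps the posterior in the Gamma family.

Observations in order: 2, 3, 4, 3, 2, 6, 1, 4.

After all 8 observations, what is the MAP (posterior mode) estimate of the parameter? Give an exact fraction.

130/51

obs 1: x=2 → posterior Gamma(4, 16/5)
obs 2: x=3 → posterior Gamma(7, 21/5)
obs 3: x=4 → posterior Gamma(11, 26/5)
obs 4: x=3 → posterior Gamma(14, 31/5)
obs 5: x=2 → posterior Gamma(16, 36/5)
obs 6: x=6 → posterior Gamma(22, 41/5)
obs 7: x=1 → posterior Gamma(23, 46/5)
obs 8: x=4 → posterior Gamma(27, 51/5)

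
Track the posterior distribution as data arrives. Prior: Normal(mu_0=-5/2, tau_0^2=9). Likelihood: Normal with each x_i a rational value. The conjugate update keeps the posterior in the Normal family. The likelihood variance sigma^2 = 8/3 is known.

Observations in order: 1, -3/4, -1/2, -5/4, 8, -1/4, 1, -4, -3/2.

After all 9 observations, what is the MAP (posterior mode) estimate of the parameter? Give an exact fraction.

obs 1: x=1 → posterior Normal(1/5, 72/35)
obs 2: x=-3/4 → posterior Normal(-53/248, 36/31)
obs 3: x=-1/2 → posterior Normal(-107/356, 72/89)
obs 4: x=-5/4 → posterior Normal(-121/232, 18/29)
obs 5: x=8 → posterior Normal(311/286, 72/143)
obs 6: x=-1/4 → posterior Normal(7/8, 36/85)
obs 7: x=1 → posterior Normal(703/788, 72/197)
obs 8: x=-4 → posterior Normal(271/896, 9/28)
obs 9: x=-3/2 → posterior Normal(109/1004, 72/251)

109/1004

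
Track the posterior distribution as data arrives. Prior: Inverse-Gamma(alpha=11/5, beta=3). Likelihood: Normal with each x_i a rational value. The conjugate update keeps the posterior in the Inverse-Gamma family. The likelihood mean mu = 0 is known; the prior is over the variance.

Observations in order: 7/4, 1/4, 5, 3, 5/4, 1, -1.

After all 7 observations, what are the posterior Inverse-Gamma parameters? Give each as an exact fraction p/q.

alpha=57/10, beta=747/32

obs 1: x=7/4 → posterior Inverse-Gamma(27/10, 145/32)
obs 2: x=1/4 → posterior Inverse-Gamma(16/5, 73/16)
obs 3: x=5 → posterior Inverse-Gamma(37/10, 273/16)
obs 4: x=3 → posterior Inverse-Gamma(21/5, 345/16)
obs 5: x=5/4 → posterior Inverse-Gamma(47/10, 715/32)
obs 6: x=1 → posterior Inverse-Gamma(26/5, 731/32)
obs 7: x=-1 → posterior Inverse-Gamma(57/10, 747/32)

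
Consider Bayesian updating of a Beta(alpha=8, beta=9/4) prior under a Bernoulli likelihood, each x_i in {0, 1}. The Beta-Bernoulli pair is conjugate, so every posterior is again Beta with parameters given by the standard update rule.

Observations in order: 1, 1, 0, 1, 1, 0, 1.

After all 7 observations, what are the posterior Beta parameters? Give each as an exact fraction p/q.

obs 1: x=1 → posterior Beta(9, 9/4)
obs 2: x=1 → posterior Beta(10, 9/4)
obs 3: x=0 → posterior Beta(10, 13/4)
obs 4: x=1 → posterior Beta(11, 13/4)
obs 5: x=1 → posterior Beta(12, 13/4)
obs 6: x=0 → posterior Beta(12, 17/4)
obs 7: x=1 → posterior Beta(13, 17/4)

alpha=13, beta=17/4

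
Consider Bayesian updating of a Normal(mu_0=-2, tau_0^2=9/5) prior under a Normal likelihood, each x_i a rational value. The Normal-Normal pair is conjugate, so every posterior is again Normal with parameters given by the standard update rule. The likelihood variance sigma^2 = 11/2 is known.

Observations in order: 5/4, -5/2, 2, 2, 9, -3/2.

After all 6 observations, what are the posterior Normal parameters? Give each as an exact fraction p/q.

obs 1: x=5/4 → posterior Normal(-175/146, 99/73)
obs 2: x=-5/2 → posterior Normal(-265/182, 99/91)
obs 3: x=2 → posterior Normal(-193/218, 99/109)
obs 4: x=2 → posterior Normal(-121/254, 99/127)
obs 5: x=9 → posterior Normal(7/10, 99/145)
obs 6: x=-3/2 → posterior Normal(149/326, 99/163)

mu_0=149/326, tau_0^2=99/163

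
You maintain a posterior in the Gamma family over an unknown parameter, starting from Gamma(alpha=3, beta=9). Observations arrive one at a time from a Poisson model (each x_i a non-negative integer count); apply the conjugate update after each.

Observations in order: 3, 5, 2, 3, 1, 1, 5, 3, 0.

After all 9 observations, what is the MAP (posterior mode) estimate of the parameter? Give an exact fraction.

25/18

obs 1: x=3 → posterior Gamma(6, 10)
obs 2: x=5 → posterior Gamma(11, 11)
obs 3: x=2 → posterior Gamma(13, 12)
obs 4: x=3 → posterior Gamma(16, 13)
obs 5: x=1 → posterior Gamma(17, 14)
obs 6: x=1 → posterior Gamma(18, 15)
obs 7: x=5 → posterior Gamma(23, 16)
obs 8: x=3 → posterior Gamma(26, 17)
obs 9: x=0 → posterior Gamma(26, 18)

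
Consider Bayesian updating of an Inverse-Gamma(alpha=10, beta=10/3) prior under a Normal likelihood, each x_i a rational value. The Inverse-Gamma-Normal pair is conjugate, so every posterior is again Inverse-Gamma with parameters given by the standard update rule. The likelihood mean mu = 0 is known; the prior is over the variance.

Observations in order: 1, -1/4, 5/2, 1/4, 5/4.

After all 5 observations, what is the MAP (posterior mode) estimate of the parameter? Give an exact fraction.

obs 1: x=1 → posterior Inverse-Gamma(21/2, 23/6)
obs 2: x=-1/4 → posterior Inverse-Gamma(11, 371/96)
obs 3: x=5/2 → posterior Inverse-Gamma(23/2, 671/96)
obs 4: x=1/4 → posterior Inverse-Gamma(12, 337/48)
obs 5: x=5/4 → posterior Inverse-Gamma(25/2, 749/96)

749/1296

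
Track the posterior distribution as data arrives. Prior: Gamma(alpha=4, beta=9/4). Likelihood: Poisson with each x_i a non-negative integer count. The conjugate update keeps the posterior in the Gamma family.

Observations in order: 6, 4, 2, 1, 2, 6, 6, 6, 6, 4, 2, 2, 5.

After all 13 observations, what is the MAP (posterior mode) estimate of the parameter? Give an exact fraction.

220/61

obs 1: x=6 → posterior Gamma(10, 13/4)
obs 2: x=4 → posterior Gamma(14, 17/4)
obs 3: x=2 → posterior Gamma(16, 21/4)
obs 4: x=1 → posterior Gamma(17, 25/4)
obs 5: x=2 → posterior Gamma(19, 29/4)
obs 6: x=6 → posterior Gamma(25, 33/4)
obs 7: x=6 → posterior Gamma(31, 37/4)
obs 8: x=6 → posterior Gamma(37, 41/4)
obs 9: x=6 → posterior Gamma(43, 45/4)
obs 10: x=4 → posterior Gamma(47, 49/4)
obs 11: x=2 → posterior Gamma(49, 53/4)
obs 12: x=2 → posterior Gamma(51, 57/4)
obs 13: x=5 → posterior Gamma(56, 61/4)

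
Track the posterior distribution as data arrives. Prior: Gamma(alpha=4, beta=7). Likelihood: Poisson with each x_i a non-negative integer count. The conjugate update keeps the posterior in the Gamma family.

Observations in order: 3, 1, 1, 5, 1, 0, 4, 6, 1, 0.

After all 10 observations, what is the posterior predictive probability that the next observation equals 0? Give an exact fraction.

obs 1: x=3 → posterior Gamma(7, 8)
obs 2: x=1 → posterior Gamma(8, 9)
obs 3: x=1 → posterior Gamma(9, 10)
obs 4: x=5 → posterior Gamma(14, 11)
obs 5: x=1 → posterior Gamma(15, 12)
obs 6: x=0 → posterior Gamma(15, 13)
obs 7: x=4 → posterior Gamma(19, 14)
obs 8: x=6 → posterior Gamma(25, 15)
obs 9: x=1 → posterior Gamma(26, 16)
obs 10: x=0 → posterior Gamma(26, 17)

98100666009922840441972689847969/433595865796975883590475106484224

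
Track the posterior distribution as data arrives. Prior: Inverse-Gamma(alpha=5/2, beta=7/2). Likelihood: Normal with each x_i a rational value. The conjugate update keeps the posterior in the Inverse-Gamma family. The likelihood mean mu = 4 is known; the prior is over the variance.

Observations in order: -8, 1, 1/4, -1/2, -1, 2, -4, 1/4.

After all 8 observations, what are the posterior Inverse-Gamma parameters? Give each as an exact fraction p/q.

obs 1: x=-8 → posterior Inverse-Gamma(3, 151/2)
obs 2: x=1 → posterior Inverse-Gamma(7/2, 80)
obs 3: x=1/4 → posterior Inverse-Gamma(4, 2785/32)
obs 4: x=-1/2 → posterior Inverse-Gamma(9/2, 3109/32)
obs 5: x=-1 → posterior Inverse-Gamma(5, 3509/32)
obs 6: x=2 → posterior Inverse-Gamma(11/2, 3573/32)
obs 7: x=-4 → posterior Inverse-Gamma(6, 4597/32)
obs 8: x=1/4 → posterior Inverse-Gamma(13/2, 2411/16)

alpha=13/2, beta=2411/16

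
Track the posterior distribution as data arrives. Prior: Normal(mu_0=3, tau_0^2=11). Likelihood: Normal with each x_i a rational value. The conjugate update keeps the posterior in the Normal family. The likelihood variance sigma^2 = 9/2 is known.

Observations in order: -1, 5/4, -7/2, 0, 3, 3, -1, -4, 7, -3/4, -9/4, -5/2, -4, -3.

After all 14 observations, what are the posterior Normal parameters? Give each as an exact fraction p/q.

obs 1: x=-1 → posterior Normal(5/31, 99/31)
obs 2: x=5/4 → posterior Normal(65/106, 99/53)
obs 3: x=-7/2 → posterior Normal(-89/150, 33/25)
obs 4: x=0 → posterior Normal(-89/194, 99/97)
obs 5: x=3 → posterior Normal(43/238, 99/119)
obs 6: x=3 → posterior Normal(175/282, 33/47)
obs 7: x=-1 → posterior Normal(131/326, 99/163)
obs 8: x=-4 → posterior Normal(-9/74, 99/185)
obs 9: x=7 → posterior Normal(263/414, 11/23)
obs 10: x=-3/4 → posterior Normal(115/229, 99/229)
obs 11: x=-9/4 → posterior Normal(131/502, 99/251)
obs 12: x=-5/2 → posterior Normal(1/26, 33/91)
obs 13: x=-4 → posterior Normal(-31/118, 99/295)
obs 14: x=-3 → posterior Normal(-287/634, 99/317)

mu_0=-287/634, tau_0^2=99/317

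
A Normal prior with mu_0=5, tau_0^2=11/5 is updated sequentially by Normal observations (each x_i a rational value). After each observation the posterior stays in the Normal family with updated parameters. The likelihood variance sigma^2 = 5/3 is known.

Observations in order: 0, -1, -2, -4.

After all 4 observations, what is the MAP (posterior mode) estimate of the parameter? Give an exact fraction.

-106/157

obs 1: x=0 → posterior Normal(125/58, 55/58)
obs 2: x=-1 → posterior Normal(92/91, 55/91)
obs 3: x=-2 → posterior Normal(13/62, 55/124)
obs 4: x=-4 → posterior Normal(-106/157, 55/157)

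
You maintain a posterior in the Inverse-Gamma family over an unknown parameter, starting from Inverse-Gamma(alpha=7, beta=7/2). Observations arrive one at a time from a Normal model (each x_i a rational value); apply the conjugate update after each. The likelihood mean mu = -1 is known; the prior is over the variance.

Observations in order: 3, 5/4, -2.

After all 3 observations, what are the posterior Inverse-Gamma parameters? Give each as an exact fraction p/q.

alpha=17/2, beta=465/32

obs 1: x=3 → posterior Inverse-Gamma(15/2, 23/2)
obs 2: x=5/4 → posterior Inverse-Gamma(8, 449/32)
obs 3: x=-2 → posterior Inverse-Gamma(17/2, 465/32)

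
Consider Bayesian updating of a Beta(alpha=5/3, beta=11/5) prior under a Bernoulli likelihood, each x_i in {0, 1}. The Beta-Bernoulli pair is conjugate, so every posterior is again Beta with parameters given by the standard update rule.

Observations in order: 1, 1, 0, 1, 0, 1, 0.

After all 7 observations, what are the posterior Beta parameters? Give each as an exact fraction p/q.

alpha=17/3, beta=26/5

obs 1: x=1 → posterior Beta(8/3, 11/5)
obs 2: x=1 → posterior Beta(11/3, 11/5)
obs 3: x=0 → posterior Beta(11/3, 16/5)
obs 4: x=1 → posterior Beta(14/3, 16/5)
obs 5: x=0 → posterior Beta(14/3, 21/5)
obs 6: x=1 → posterior Beta(17/3, 21/5)
obs 7: x=0 → posterior Beta(17/3, 26/5)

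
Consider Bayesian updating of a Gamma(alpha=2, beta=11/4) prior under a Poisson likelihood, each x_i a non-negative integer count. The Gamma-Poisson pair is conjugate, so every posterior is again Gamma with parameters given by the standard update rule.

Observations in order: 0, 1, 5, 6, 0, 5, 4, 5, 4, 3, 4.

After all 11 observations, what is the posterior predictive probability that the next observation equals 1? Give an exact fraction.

obs 1: x=0 → posterior Gamma(2, 15/4)
obs 2: x=1 → posterior Gamma(3, 19/4)
obs 3: x=5 → posterior Gamma(8, 23/4)
obs 4: x=6 → posterior Gamma(14, 27/4)
obs 5: x=0 → posterior Gamma(14, 31/4)
obs 6: x=5 → posterior Gamma(19, 35/4)
obs 7: x=4 → posterior Gamma(23, 39/4)
obs 8: x=5 → posterior Gamma(28, 43/4)
obs 9: x=4 → posterior Gamma(32, 47/4)
obs 10: x=3 → posterior Gamma(35, 51/4)
obs 11: x=4 → posterior Gamma(39, 55/4)

11675338710343812605752959480748474136025099141988903284072875976562500/68246512894550079052163515422746832731983773500978660478681746942325601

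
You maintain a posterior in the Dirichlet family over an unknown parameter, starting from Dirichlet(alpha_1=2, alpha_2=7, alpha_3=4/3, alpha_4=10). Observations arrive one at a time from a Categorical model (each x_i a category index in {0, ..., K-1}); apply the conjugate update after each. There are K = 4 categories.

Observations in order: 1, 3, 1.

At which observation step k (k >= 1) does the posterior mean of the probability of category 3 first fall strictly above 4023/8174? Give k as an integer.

k = 2

obs 1: x=1 → posterior Dirichlet(2, 8, 4/3, 10)
obs 2: x=3 → posterior Dirichlet(2, 8, 4/3, 11)
obs 3: x=1 → posterior Dirichlet(2, 9, 4/3, 11)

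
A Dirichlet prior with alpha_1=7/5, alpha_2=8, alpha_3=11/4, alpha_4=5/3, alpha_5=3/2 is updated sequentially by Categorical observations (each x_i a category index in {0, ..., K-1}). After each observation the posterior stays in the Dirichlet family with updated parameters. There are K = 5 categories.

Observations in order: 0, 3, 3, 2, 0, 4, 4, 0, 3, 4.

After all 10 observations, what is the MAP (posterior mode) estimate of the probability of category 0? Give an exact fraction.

204/1219

obs 1: x=0 → posterior Dirichlet(12/5, 8, 11/4, 5/3, 3/2)
obs 2: x=3 → posterior Dirichlet(12/5, 8, 11/4, 8/3, 3/2)
obs 3: x=3 → posterior Dirichlet(12/5, 8, 11/4, 11/3, 3/2)
obs 4: x=2 → posterior Dirichlet(12/5, 8, 15/4, 11/3, 3/2)
obs 5: x=0 → posterior Dirichlet(17/5, 8, 15/4, 11/3, 3/2)
obs 6: x=4 → posterior Dirichlet(17/5, 8, 15/4, 11/3, 5/2)
obs 7: x=4 → posterior Dirichlet(17/5, 8, 15/4, 11/3, 7/2)
obs 8: x=0 → posterior Dirichlet(22/5, 8, 15/4, 11/3, 7/2)
obs 9: x=3 → posterior Dirichlet(22/5, 8, 15/4, 14/3, 7/2)
obs 10: x=4 → posterior Dirichlet(22/5, 8, 15/4, 14/3, 9/2)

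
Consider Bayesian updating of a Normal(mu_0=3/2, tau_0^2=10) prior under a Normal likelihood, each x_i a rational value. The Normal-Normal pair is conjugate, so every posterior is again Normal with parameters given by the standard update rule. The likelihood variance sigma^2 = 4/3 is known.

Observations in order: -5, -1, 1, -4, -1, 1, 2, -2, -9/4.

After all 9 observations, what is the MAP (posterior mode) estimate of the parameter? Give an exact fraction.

obs 1: x=-5 → posterior Normal(-72/17, 20/17)
obs 2: x=-1 → posterior Normal(-87/32, 5/8)
obs 3: x=1 → posterior Normal(-72/47, 20/47)
obs 4: x=-4 → posterior Normal(-66/31, 10/31)
obs 5: x=-1 → posterior Normal(-21/11, 20/77)
obs 6: x=1 → posterior Normal(-33/23, 5/23)
obs 7: x=2 → posterior Normal(-102/107, 20/107)
obs 8: x=-2 → posterior Normal(-66/61, 10/61)
obs 9: x=-9/4 → posterior Normal(-663/548, 20/137)

-663/548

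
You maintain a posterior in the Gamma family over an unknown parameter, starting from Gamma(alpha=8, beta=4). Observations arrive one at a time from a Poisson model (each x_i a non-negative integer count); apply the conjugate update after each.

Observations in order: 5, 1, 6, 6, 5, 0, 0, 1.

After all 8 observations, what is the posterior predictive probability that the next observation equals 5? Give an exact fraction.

12886411866048405911169162470493417111552/164400841185494513395503358052498933338333

obs 1: x=5 → posterior Gamma(13, 5)
obs 2: x=1 → posterior Gamma(14, 6)
obs 3: x=6 → posterior Gamma(20, 7)
obs 4: x=6 → posterior Gamma(26, 8)
obs 5: x=5 → posterior Gamma(31, 9)
obs 6: x=0 → posterior Gamma(31, 10)
obs 7: x=0 → posterior Gamma(31, 11)
obs 8: x=1 → posterior Gamma(32, 12)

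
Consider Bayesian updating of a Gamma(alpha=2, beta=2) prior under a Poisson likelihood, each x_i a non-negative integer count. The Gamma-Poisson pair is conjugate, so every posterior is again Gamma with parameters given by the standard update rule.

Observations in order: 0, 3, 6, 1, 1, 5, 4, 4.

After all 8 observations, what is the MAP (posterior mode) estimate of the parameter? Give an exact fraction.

5/2

obs 1: x=0 → posterior Gamma(2, 3)
obs 2: x=3 → posterior Gamma(5, 4)
obs 3: x=6 → posterior Gamma(11, 5)
obs 4: x=1 → posterior Gamma(12, 6)
obs 5: x=1 → posterior Gamma(13, 7)
obs 6: x=5 → posterior Gamma(18, 8)
obs 7: x=4 → posterior Gamma(22, 9)
obs 8: x=4 → posterior Gamma(26, 10)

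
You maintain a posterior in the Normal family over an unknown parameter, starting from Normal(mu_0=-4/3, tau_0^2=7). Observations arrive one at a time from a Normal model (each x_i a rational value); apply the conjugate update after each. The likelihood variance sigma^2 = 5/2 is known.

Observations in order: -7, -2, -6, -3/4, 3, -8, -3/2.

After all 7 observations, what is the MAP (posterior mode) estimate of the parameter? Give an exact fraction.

obs 1: x=-7 → posterior Normal(-314/57, 35/19)
obs 2: x=-2 → posterior Normal(-398/99, 35/33)
obs 3: x=-6 → posterior Normal(-650/141, 35/47)
obs 4: x=-3/4 → posterior Normal(-1363/366, 35/61)
obs 5: x=3 → posterior Normal(-1111/450, 7/15)
obs 6: x=-8 → posterior Normal(-1783/534, 35/89)
obs 7: x=-3/2 → posterior Normal(-1909/618, 35/103)

-1909/618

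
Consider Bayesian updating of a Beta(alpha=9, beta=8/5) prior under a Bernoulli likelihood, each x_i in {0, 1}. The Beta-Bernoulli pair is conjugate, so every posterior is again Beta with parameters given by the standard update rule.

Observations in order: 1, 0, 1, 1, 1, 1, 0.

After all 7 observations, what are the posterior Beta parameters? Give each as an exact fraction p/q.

obs 1: x=1 → posterior Beta(10, 8/5)
obs 2: x=0 → posterior Beta(10, 13/5)
obs 3: x=1 → posterior Beta(11, 13/5)
obs 4: x=1 → posterior Beta(12, 13/5)
obs 5: x=1 → posterior Beta(13, 13/5)
obs 6: x=1 → posterior Beta(14, 13/5)
obs 7: x=0 → posterior Beta(14, 18/5)

alpha=14, beta=18/5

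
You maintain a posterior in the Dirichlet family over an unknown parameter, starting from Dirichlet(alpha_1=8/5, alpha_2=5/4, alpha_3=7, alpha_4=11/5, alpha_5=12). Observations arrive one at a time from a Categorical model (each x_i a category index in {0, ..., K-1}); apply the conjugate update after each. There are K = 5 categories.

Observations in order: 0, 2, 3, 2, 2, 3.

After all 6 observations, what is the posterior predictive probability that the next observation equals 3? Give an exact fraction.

84/601

obs 1: x=0 → posterior Dirichlet(13/5, 5/4, 7, 11/5, 12)
obs 2: x=2 → posterior Dirichlet(13/5, 5/4, 8, 11/5, 12)
obs 3: x=3 → posterior Dirichlet(13/5, 5/4, 8, 16/5, 12)
obs 4: x=2 → posterior Dirichlet(13/5, 5/4, 9, 16/5, 12)
obs 5: x=2 → posterior Dirichlet(13/5, 5/4, 10, 16/5, 12)
obs 6: x=3 → posterior Dirichlet(13/5, 5/4, 10, 21/5, 12)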